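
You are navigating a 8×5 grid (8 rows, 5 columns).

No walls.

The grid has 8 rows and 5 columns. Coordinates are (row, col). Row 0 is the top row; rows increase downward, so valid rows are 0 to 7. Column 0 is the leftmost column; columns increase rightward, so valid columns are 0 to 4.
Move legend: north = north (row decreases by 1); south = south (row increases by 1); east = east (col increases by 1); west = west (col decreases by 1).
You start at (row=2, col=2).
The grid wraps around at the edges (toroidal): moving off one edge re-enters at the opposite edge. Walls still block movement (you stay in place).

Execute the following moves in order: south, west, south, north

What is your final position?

Start: (row=2, col=2)
  south (south): (row=2, col=2) -> (row=3, col=2)
  west (west): (row=3, col=2) -> (row=3, col=1)
  south (south): (row=3, col=1) -> (row=4, col=1)
  north (north): (row=4, col=1) -> (row=3, col=1)
Final: (row=3, col=1)

Answer: Final position: (row=3, col=1)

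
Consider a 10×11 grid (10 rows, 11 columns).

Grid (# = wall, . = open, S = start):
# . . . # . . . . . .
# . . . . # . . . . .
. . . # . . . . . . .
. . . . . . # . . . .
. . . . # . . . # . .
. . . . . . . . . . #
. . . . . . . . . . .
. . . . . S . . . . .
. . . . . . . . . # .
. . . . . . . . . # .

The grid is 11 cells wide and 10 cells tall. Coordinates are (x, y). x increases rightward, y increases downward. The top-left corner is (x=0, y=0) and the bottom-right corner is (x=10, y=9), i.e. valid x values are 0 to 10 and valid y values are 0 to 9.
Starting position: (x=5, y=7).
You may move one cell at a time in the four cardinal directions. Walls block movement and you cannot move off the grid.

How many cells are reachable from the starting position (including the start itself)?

Answer: Reachable cells: 99

Derivation:
BFS flood-fill from (x=5, y=7):
  Distance 0: (x=5, y=7)
  Distance 1: (x=5, y=6), (x=4, y=7), (x=6, y=7), (x=5, y=8)
  Distance 2: (x=5, y=5), (x=4, y=6), (x=6, y=6), (x=3, y=7), (x=7, y=7), (x=4, y=8), (x=6, y=8), (x=5, y=9)
  Distance 3: (x=5, y=4), (x=4, y=5), (x=6, y=5), (x=3, y=6), (x=7, y=6), (x=2, y=7), (x=8, y=7), (x=3, y=8), (x=7, y=8), (x=4, y=9), (x=6, y=9)
  Distance 4: (x=5, y=3), (x=6, y=4), (x=3, y=5), (x=7, y=5), (x=2, y=6), (x=8, y=6), (x=1, y=7), (x=9, y=7), (x=2, y=8), (x=8, y=8), (x=3, y=9), (x=7, y=9)
  Distance 5: (x=5, y=2), (x=4, y=3), (x=3, y=4), (x=7, y=4), (x=2, y=5), (x=8, y=5), (x=1, y=6), (x=9, y=6), (x=0, y=7), (x=10, y=7), (x=1, y=8), (x=2, y=9), (x=8, y=9)
  Distance 6: (x=4, y=2), (x=6, y=2), (x=3, y=3), (x=7, y=3), (x=2, y=4), (x=1, y=5), (x=9, y=5), (x=0, y=6), (x=10, y=6), (x=0, y=8), (x=10, y=8), (x=1, y=9)
  Distance 7: (x=4, y=1), (x=6, y=1), (x=7, y=2), (x=2, y=3), (x=8, y=3), (x=1, y=4), (x=9, y=4), (x=0, y=5), (x=0, y=9), (x=10, y=9)
  Distance 8: (x=6, y=0), (x=3, y=1), (x=7, y=1), (x=2, y=2), (x=8, y=2), (x=1, y=3), (x=9, y=3), (x=0, y=4), (x=10, y=4)
  Distance 9: (x=3, y=0), (x=5, y=0), (x=7, y=0), (x=2, y=1), (x=8, y=1), (x=1, y=2), (x=9, y=2), (x=0, y=3), (x=10, y=3)
  Distance 10: (x=2, y=0), (x=8, y=0), (x=1, y=1), (x=9, y=1), (x=0, y=2), (x=10, y=2)
  Distance 11: (x=1, y=0), (x=9, y=0), (x=10, y=1)
  Distance 12: (x=10, y=0)
Total reachable: 99 (grid has 99 open cells total)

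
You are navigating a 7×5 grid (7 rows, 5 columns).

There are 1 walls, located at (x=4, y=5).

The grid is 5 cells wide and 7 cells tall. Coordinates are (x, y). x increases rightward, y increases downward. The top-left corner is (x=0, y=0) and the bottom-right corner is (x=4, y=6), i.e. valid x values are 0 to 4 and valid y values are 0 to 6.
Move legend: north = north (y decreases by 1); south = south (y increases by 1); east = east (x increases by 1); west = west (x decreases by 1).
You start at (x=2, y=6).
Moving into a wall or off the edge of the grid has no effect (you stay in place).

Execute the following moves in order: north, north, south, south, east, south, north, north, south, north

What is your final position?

Start: (x=2, y=6)
  north (north): (x=2, y=6) -> (x=2, y=5)
  north (north): (x=2, y=5) -> (x=2, y=4)
  south (south): (x=2, y=4) -> (x=2, y=5)
  south (south): (x=2, y=5) -> (x=2, y=6)
  east (east): (x=2, y=6) -> (x=3, y=6)
  south (south): blocked, stay at (x=3, y=6)
  north (north): (x=3, y=6) -> (x=3, y=5)
  north (north): (x=3, y=5) -> (x=3, y=4)
  south (south): (x=3, y=4) -> (x=3, y=5)
  north (north): (x=3, y=5) -> (x=3, y=4)
Final: (x=3, y=4)

Answer: Final position: (x=3, y=4)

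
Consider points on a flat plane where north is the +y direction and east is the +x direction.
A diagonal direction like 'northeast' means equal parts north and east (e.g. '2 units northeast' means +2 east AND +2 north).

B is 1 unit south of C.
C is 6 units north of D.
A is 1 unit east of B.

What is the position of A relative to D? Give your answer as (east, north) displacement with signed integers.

Answer: A is at (east=1, north=5) relative to D.

Derivation:
Place D at the origin (east=0, north=0).
  C is 6 units north of D: delta (east=+0, north=+6); C at (east=0, north=6).
  B is 1 unit south of C: delta (east=+0, north=-1); B at (east=0, north=5).
  A is 1 unit east of B: delta (east=+1, north=+0); A at (east=1, north=5).
Therefore A relative to D: (east=1, north=5).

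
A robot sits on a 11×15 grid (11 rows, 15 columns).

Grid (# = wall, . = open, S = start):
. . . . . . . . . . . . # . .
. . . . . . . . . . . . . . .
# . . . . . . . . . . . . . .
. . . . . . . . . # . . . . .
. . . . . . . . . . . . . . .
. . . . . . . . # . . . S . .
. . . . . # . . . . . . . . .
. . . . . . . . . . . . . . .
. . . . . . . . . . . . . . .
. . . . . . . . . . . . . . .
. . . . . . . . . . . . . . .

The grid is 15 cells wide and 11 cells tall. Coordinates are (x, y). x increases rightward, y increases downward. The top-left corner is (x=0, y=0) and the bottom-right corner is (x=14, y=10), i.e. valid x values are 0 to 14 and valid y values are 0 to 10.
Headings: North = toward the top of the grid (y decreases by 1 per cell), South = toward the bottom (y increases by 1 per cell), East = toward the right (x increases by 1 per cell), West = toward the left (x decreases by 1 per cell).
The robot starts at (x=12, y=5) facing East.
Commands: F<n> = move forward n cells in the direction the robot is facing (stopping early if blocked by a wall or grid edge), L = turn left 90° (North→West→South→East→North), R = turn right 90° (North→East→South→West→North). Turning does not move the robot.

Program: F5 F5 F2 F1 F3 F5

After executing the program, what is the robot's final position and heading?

Start: (x=12, y=5), facing East
  F5: move forward 2/5 (blocked), now at (x=14, y=5)
  F5: move forward 0/5 (blocked), now at (x=14, y=5)
  F2: move forward 0/2 (blocked), now at (x=14, y=5)
  F1: move forward 0/1 (blocked), now at (x=14, y=5)
  F3: move forward 0/3 (blocked), now at (x=14, y=5)
  F5: move forward 0/5 (blocked), now at (x=14, y=5)
Final: (x=14, y=5), facing East

Answer: Final position: (x=14, y=5), facing East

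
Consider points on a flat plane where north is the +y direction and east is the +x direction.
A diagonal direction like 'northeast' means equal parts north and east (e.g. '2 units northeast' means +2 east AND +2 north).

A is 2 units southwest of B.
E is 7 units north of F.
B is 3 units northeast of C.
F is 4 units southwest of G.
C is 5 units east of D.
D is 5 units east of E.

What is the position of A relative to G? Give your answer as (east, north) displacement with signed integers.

Place G at the origin (east=0, north=0).
  F is 4 units southwest of G: delta (east=-4, north=-4); F at (east=-4, north=-4).
  E is 7 units north of F: delta (east=+0, north=+7); E at (east=-4, north=3).
  D is 5 units east of E: delta (east=+5, north=+0); D at (east=1, north=3).
  C is 5 units east of D: delta (east=+5, north=+0); C at (east=6, north=3).
  B is 3 units northeast of C: delta (east=+3, north=+3); B at (east=9, north=6).
  A is 2 units southwest of B: delta (east=-2, north=-2); A at (east=7, north=4).
Therefore A relative to G: (east=7, north=4).

Answer: A is at (east=7, north=4) relative to G.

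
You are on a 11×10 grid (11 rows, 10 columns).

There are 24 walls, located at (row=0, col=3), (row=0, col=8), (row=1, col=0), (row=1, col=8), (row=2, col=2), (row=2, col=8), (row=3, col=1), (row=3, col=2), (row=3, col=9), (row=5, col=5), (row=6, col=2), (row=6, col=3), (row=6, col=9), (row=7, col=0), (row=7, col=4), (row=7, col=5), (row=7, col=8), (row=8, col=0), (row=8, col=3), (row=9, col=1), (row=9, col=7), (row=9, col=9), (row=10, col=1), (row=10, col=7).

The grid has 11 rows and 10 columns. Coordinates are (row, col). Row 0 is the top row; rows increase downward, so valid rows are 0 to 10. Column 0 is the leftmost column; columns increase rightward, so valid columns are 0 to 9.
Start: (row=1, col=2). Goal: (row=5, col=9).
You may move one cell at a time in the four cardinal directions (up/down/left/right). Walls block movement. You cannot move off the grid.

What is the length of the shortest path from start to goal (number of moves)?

Answer: Shortest path length: 11

Derivation:
BFS from (row=1, col=2) until reaching (row=5, col=9):
  Distance 0: (row=1, col=2)
  Distance 1: (row=0, col=2), (row=1, col=1), (row=1, col=3)
  Distance 2: (row=0, col=1), (row=1, col=4), (row=2, col=1), (row=2, col=3)
  Distance 3: (row=0, col=0), (row=0, col=4), (row=1, col=5), (row=2, col=0), (row=2, col=4), (row=3, col=3)
  Distance 4: (row=0, col=5), (row=1, col=6), (row=2, col=5), (row=3, col=0), (row=3, col=4), (row=4, col=3)
  Distance 5: (row=0, col=6), (row=1, col=7), (row=2, col=6), (row=3, col=5), (row=4, col=0), (row=4, col=2), (row=4, col=4), (row=5, col=3)
  Distance 6: (row=0, col=7), (row=2, col=7), (row=3, col=6), (row=4, col=1), (row=4, col=5), (row=5, col=0), (row=5, col=2), (row=5, col=4)
  Distance 7: (row=3, col=7), (row=4, col=6), (row=5, col=1), (row=6, col=0), (row=6, col=4)
  Distance 8: (row=3, col=8), (row=4, col=7), (row=5, col=6), (row=6, col=1), (row=6, col=5)
  Distance 9: (row=4, col=8), (row=5, col=7), (row=6, col=6), (row=7, col=1)
  Distance 10: (row=4, col=9), (row=5, col=8), (row=6, col=7), (row=7, col=2), (row=7, col=6), (row=8, col=1)
  Distance 11: (row=5, col=9), (row=6, col=8), (row=7, col=3), (row=7, col=7), (row=8, col=2), (row=8, col=6)  <- goal reached here
One shortest path (11 moves): (row=1, col=2) -> (row=1, col=3) -> (row=1, col=4) -> (row=1, col=5) -> (row=1, col=6) -> (row=1, col=7) -> (row=2, col=7) -> (row=3, col=7) -> (row=3, col=8) -> (row=4, col=8) -> (row=4, col=9) -> (row=5, col=9)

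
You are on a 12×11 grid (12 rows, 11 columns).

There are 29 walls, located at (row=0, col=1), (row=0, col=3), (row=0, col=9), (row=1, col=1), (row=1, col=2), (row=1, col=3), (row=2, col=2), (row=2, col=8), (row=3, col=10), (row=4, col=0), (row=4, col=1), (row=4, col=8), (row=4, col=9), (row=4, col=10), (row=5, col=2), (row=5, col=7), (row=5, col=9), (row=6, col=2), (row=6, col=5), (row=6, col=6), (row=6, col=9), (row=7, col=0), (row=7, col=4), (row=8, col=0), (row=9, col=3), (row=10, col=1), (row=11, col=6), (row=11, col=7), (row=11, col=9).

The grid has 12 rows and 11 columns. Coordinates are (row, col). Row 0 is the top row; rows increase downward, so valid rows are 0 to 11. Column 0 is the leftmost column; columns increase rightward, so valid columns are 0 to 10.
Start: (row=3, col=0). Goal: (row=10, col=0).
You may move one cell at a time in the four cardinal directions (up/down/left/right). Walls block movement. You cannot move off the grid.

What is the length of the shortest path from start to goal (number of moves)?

Answer: Shortest path length: 13

Derivation:
BFS from (row=3, col=0) until reaching (row=10, col=0):
  Distance 0: (row=3, col=0)
  Distance 1: (row=2, col=0), (row=3, col=1)
  Distance 2: (row=1, col=0), (row=2, col=1), (row=3, col=2)
  Distance 3: (row=0, col=0), (row=3, col=3), (row=4, col=2)
  Distance 4: (row=2, col=3), (row=3, col=4), (row=4, col=3)
  Distance 5: (row=2, col=4), (row=3, col=5), (row=4, col=4), (row=5, col=3)
  Distance 6: (row=1, col=4), (row=2, col=5), (row=3, col=6), (row=4, col=5), (row=5, col=4), (row=6, col=3)
  Distance 7: (row=0, col=4), (row=1, col=5), (row=2, col=6), (row=3, col=7), (row=4, col=6), (row=5, col=5), (row=6, col=4), (row=7, col=3)
  Distance 8: (row=0, col=5), (row=1, col=6), (row=2, col=7), (row=3, col=8), (row=4, col=7), (row=5, col=6), (row=7, col=2), (row=8, col=3)
  Distance 9: (row=0, col=6), (row=1, col=7), (row=3, col=9), (row=7, col=1), (row=8, col=2), (row=8, col=4)
  Distance 10: (row=0, col=7), (row=1, col=8), (row=2, col=9), (row=6, col=1), (row=8, col=1), (row=8, col=5), (row=9, col=2), (row=9, col=4)
  Distance 11: (row=0, col=8), (row=1, col=9), (row=2, col=10), (row=5, col=1), (row=6, col=0), (row=7, col=5), (row=8, col=6), (row=9, col=1), (row=9, col=5), (row=10, col=2), (row=10, col=4)
  Distance 12: (row=1, col=10), (row=5, col=0), (row=7, col=6), (row=8, col=7), (row=9, col=0), (row=9, col=6), (row=10, col=3), (row=10, col=5), (row=11, col=2), (row=11, col=4)
  Distance 13: (row=0, col=10), (row=7, col=7), (row=8, col=8), (row=9, col=7), (row=10, col=0), (row=10, col=6), (row=11, col=1), (row=11, col=3), (row=11, col=5)  <- goal reached here
One shortest path (13 moves): (row=3, col=0) -> (row=3, col=1) -> (row=3, col=2) -> (row=3, col=3) -> (row=4, col=3) -> (row=5, col=3) -> (row=6, col=3) -> (row=7, col=3) -> (row=7, col=2) -> (row=7, col=1) -> (row=8, col=1) -> (row=9, col=1) -> (row=9, col=0) -> (row=10, col=0)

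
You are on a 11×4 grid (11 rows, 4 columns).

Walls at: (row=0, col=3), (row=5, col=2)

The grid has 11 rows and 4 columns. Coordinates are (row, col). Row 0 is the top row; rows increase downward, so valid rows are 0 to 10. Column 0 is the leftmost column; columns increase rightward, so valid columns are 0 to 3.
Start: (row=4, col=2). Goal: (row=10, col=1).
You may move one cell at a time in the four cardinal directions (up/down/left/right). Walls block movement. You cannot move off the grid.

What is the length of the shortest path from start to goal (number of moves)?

Answer: Shortest path length: 7

Derivation:
BFS from (row=4, col=2) until reaching (row=10, col=1):
  Distance 0: (row=4, col=2)
  Distance 1: (row=3, col=2), (row=4, col=1), (row=4, col=3)
  Distance 2: (row=2, col=2), (row=3, col=1), (row=3, col=3), (row=4, col=0), (row=5, col=1), (row=5, col=3)
  Distance 3: (row=1, col=2), (row=2, col=1), (row=2, col=3), (row=3, col=0), (row=5, col=0), (row=6, col=1), (row=6, col=3)
  Distance 4: (row=0, col=2), (row=1, col=1), (row=1, col=3), (row=2, col=0), (row=6, col=0), (row=6, col=2), (row=7, col=1), (row=7, col=3)
  Distance 5: (row=0, col=1), (row=1, col=0), (row=7, col=0), (row=7, col=2), (row=8, col=1), (row=8, col=3)
  Distance 6: (row=0, col=0), (row=8, col=0), (row=8, col=2), (row=9, col=1), (row=9, col=3)
  Distance 7: (row=9, col=0), (row=9, col=2), (row=10, col=1), (row=10, col=3)  <- goal reached here
One shortest path (7 moves): (row=4, col=2) -> (row=4, col=1) -> (row=5, col=1) -> (row=6, col=1) -> (row=7, col=1) -> (row=8, col=1) -> (row=9, col=1) -> (row=10, col=1)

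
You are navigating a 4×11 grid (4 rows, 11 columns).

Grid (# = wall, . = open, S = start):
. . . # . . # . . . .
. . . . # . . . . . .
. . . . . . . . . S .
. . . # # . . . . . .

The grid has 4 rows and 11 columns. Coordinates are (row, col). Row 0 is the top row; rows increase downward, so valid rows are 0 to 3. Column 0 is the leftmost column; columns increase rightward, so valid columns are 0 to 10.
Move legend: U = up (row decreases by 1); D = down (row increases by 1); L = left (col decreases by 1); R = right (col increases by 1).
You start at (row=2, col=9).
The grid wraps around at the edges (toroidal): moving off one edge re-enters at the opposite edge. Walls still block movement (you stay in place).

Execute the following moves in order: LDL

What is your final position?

Start: (row=2, col=9)
  L (left): (row=2, col=9) -> (row=2, col=8)
  D (down): (row=2, col=8) -> (row=3, col=8)
  L (left): (row=3, col=8) -> (row=3, col=7)
Final: (row=3, col=7)

Answer: Final position: (row=3, col=7)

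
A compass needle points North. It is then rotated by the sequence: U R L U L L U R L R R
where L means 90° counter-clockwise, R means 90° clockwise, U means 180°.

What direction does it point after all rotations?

Answer: Final heading: South

Derivation:
Start: North
  U (U-turn (180°)) -> South
  R (right (90° clockwise)) -> West
  L (left (90° counter-clockwise)) -> South
  U (U-turn (180°)) -> North
  L (left (90° counter-clockwise)) -> West
  L (left (90° counter-clockwise)) -> South
  U (U-turn (180°)) -> North
  R (right (90° clockwise)) -> East
  L (left (90° counter-clockwise)) -> North
  R (right (90° clockwise)) -> East
  R (right (90° clockwise)) -> South
Final: South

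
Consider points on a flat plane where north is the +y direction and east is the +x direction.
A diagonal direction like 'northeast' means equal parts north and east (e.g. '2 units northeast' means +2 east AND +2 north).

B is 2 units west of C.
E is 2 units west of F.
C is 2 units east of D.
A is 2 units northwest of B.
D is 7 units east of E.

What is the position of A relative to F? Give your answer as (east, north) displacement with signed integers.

Answer: A is at (east=3, north=2) relative to F.

Derivation:
Place F at the origin (east=0, north=0).
  E is 2 units west of F: delta (east=-2, north=+0); E at (east=-2, north=0).
  D is 7 units east of E: delta (east=+7, north=+0); D at (east=5, north=0).
  C is 2 units east of D: delta (east=+2, north=+0); C at (east=7, north=0).
  B is 2 units west of C: delta (east=-2, north=+0); B at (east=5, north=0).
  A is 2 units northwest of B: delta (east=-2, north=+2); A at (east=3, north=2).
Therefore A relative to F: (east=3, north=2).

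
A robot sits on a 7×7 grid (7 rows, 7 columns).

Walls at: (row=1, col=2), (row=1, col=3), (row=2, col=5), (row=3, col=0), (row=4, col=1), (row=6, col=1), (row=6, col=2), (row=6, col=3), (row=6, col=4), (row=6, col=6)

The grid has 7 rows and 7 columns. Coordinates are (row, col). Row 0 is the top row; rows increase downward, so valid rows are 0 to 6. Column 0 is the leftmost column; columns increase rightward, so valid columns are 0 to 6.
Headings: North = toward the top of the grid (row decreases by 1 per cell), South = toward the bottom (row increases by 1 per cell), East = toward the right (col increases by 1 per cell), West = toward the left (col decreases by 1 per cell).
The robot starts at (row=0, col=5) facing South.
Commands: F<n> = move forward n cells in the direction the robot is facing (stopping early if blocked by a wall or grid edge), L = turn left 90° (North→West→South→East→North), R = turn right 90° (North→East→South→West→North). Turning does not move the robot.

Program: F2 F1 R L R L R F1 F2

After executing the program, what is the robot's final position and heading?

Answer: Final position: (row=1, col=4), facing West

Derivation:
Start: (row=0, col=5), facing South
  F2: move forward 1/2 (blocked), now at (row=1, col=5)
  F1: move forward 0/1 (blocked), now at (row=1, col=5)
  R: turn right, now facing West
  L: turn left, now facing South
  R: turn right, now facing West
  L: turn left, now facing South
  R: turn right, now facing West
  F1: move forward 1, now at (row=1, col=4)
  F2: move forward 0/2 (blocked), now at (row=1, col=4)
Final: (row=1, col=4), facing West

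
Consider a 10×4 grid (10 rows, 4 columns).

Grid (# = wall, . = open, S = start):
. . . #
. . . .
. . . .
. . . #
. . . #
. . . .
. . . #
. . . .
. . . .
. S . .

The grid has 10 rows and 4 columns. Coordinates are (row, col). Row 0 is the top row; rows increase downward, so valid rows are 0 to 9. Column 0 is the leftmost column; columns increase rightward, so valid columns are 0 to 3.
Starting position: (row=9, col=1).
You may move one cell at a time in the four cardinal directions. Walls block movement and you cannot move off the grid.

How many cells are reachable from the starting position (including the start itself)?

BFS flood-fill from (row=9, col=1):
  Distance 0: (row=9, col=1)
  Distance 1: (row=8, col=1), (row=9, col=0), (row=9, col=2)
  Distance 2: (row=7, col=1), (row=8, col=0), (row=8, col=2), (row=9, col=3)
  Distance 3: (row=6, col=1), (row=7, col=0), (row=7, col=2), (row=8, col=3)
  Distance 4: (row=5, col=1), (row=6, col=0), (row=6, col=2), (row=7, col=3)
  Distance 5: (row=4, col=1), (row=5, col=0), (row=5, col=2)
  Distance 6: (row=3, col=1), (row=4, col=0), (row=4, col=2), (row=5, col=3)
  Distance 7: (row=2, col=1), (row=3, col=0), (row=3, col=2)
  Distance 8: (row=1, col=1), (row=2, col=0), (row=2, col=2)
  Distance 9: (row=0, col=1), (row=1, col=0), (row=1, col=2), (row=2, col=3)
  Distance 10: (row=0, col=0), (row=0, col=2), (row=1, col=3)
Total reachable: 36 (grid has 36 open cells total)

Answer: Reachable cells: 36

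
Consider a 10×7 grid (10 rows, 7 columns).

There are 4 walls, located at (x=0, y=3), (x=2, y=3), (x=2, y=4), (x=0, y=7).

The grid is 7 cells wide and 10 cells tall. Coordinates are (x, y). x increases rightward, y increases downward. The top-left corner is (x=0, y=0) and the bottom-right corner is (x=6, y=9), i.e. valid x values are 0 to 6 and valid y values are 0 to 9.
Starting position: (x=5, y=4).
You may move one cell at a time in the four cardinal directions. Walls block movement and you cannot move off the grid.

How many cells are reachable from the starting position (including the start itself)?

BFS flood-fill from (x=5, y=4):
  Distance 0: (x=5, y=4)
  Distance 1: (x=5, y=3), (x=4, y=4), (x=6, y=4), (x=5, y=5)
  Distance 2: (x=5, y=2), (x=4, y=3), (x=6, y=3), (x=3, y=4), (x=4, y=5), (x=6, y=5), (x=5, y=6)
  Distance 3: (x=5, y=1), (x=4, y=2), (x=6, y=2), (x=3, y=3), (x=3, y=5), (x=4, y=6), (x=6, y=6), (x=5, y=7)
  Distance 4: (x=5, y=0), (x=4, y=1), (x=6, y=1), (x=3, y=2), (x=2, y=5), (x=3, y=6), (x=4, y=7), (x=6, y=7), (x=5, y=8)
  Distance 5: (x=4, y=0), (x=6, y=0), (x=3, y=1), (x=2, y=2), (x=1, y=5), (x=2, y=6), (x=3, y=7), (x=4, y=8), (x=6, y=8), (x=5, y=9)
  Distance 6: (x=3, y=0), (x=2, y=1), (x=1, y=2), (x=1, y=4), (x=0, y=5), (x=1, y=6), (x=2, y=7), (x=3, y=8), (x=4, y=9), (x=6, y=9)
  Distance 7: (x=2, y=0), (x=1, y=1), (x=0, y=2), (x=1, y=3), (x=0, y=4), (x=0, y=6), (x=1, y=7), (x=2, y=8), (x=3, y=9)
  Distance 8: (x=1, y=0), (x=0, y=1), (x=1, y=8), (x=2, y=9)
  Distance 9: (x=0, y=0), (x=0, y=8), (x=1, y=9)
  Distance 10: (x=0, y=9)
Total reachable: 66 (grid has 66 open cells total)

Answer: Reachable cells: 66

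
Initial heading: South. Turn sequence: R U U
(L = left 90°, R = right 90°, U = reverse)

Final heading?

Answer: Final heading: West

Derivation:
Start: South
  R (right (90° clockwise)) -> West
  U (U-turn (180°)) -> East
  U (U-turn (180°)) -> West
Final: West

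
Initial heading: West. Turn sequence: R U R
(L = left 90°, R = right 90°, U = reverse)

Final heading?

Start: West
  R (right (90° clockwise)) -> North
  U (U-turn (180°)) -> South
  R (right (90° clockwise)) -> West
Final: West

Answer: Final heading: West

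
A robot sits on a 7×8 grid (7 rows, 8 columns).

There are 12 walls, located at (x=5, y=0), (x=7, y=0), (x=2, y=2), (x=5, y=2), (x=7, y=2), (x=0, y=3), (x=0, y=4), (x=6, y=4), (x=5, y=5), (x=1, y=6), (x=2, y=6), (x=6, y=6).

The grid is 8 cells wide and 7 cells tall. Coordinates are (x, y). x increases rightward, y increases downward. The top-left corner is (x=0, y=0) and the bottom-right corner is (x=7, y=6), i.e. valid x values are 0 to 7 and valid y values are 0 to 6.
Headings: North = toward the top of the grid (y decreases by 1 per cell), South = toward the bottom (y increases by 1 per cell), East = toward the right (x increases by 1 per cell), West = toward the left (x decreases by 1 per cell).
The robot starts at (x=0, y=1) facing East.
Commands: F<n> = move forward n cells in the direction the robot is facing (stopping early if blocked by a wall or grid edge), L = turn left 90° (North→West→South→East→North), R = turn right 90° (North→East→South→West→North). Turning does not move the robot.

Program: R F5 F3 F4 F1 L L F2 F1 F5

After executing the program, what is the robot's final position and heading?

Answer: Final position: (x=0, y=0), facing North

Derivation:
Start: (x=0, y=1), facing East
  R: turn right, now facing South
  F5: move forward 1/5 (blocked), now at (x=0, y=2)
  F3: move forward 0/3 (blocked), now at (x=0, y=2)
  F4: move forward 0/4 (blocked), now at (x=0, y=2)
  F1: move forward 0/1 (blocked), now at (x=0, y=2)
  L: turn left, now facing East
  L: turn left, now facing North
  F2: move forward 2, now at (x=0, y=0)
  F1: move forward 0/1 (blocked), now at (x=0, y=0)
  F5: move forward 0/5 (blocked), now at (x=0, y=0)
Final: (x=0, y=0), facing North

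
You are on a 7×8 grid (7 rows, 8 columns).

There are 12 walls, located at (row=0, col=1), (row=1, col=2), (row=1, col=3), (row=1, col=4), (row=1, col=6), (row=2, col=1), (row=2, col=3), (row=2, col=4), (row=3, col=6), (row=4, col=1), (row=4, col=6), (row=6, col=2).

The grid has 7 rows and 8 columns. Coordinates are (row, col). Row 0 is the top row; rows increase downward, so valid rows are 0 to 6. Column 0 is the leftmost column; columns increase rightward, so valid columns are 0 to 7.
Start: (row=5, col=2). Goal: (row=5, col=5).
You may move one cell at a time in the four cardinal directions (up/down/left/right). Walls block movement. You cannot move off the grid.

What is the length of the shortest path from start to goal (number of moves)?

Answer: Shortest path length: 3

Derivation:
BFS from (row=5, col=2) until reaching (row=5, col=5):
  Distance 0: (row=5, col=2)
  Distance 1: (row=4, col=2), (row=5, col=1), (row=5, col=3)
  Distance 2: (row=3, col=2), (row=4, col=3), (row=5, col=0), (row=5, col=4), (row=6, col=1), (row=6, col=3)
  Distance 3: (row=2, col=2), (row=3, col=1), (row=3, col=3), (row=4, col=0), (row=4, col=4), (row=5, col=5), (row=6, col=0), (row=6, col=4)  <- goal reached here
One shortest path (3 moves): (row=5, col=2) -> (row=5, col=3) -> (row=5, col=4) -> (row=5, col=5)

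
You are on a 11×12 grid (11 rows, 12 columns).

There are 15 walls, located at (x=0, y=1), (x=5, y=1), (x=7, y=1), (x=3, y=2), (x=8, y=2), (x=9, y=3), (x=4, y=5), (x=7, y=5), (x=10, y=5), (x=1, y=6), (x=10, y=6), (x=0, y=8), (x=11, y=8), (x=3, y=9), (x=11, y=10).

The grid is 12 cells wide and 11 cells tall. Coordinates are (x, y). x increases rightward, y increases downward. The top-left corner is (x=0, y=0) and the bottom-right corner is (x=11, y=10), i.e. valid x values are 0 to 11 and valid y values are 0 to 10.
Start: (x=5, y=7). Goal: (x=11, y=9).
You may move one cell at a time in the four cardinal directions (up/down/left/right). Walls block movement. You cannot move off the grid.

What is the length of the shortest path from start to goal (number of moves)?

Answer: Shortest path length: 8

Derivation:
BFS from (x=5, y=7) until reaching (x=11, y=9):
  Distance 0: (x=5, y=7)
  Distance 1: (x=5, y=6), (x=4, y=7), (x=6, y=7), (x=5, y=8)
  Distance 2: (x=5, y=5), (x=4, y=6), (x=6, y=6), (x=3, y=7), (x=7, y=7), (x=4, y=8), (x=6, y=8), (x=5, y=9)
  Distance 3: (x=5, y=4), (x=6, y=5), (x=3, y=6), (x=7, y=6), (x=2, y=7), (x=8, y=7), (x=3, y=8), (x=7, y=8), (x=4, y=9), (x=6, y=9), (x=5, y=10)
  Distance 4: (x=5, y=3), (x=4, y=4), (x=6, y=4), (x=3, y=5), (x=2, y=6), (x=8, y=6), (x=1, y=7), (x=9, y=7), (x=2, y=8), (x=8, y=8), (x=7, y=9), (x=4, y=10), (x=6, y=10)
  Distance 5: (x=5, y=2), (x=4, y=3), (x=6, y=3), (x=3, y=4), (x=7, y=4), (x=2, y=5), (x=8, y=5), (x=9, y=6), (x=0, y=7), (x=10, y=7), (x=1, y=8), (x=9, y=8), (x=2, y=9), (x=8, y=9), (x=3, y=10), (x=7, y=10)
  Distance 6: (x=4, y=2), (x=6, y=2), (x=3, y=3), (x=7, y=3), (x=2, y=4), (x=8, y=4), (x=1, y=5), (x=9, y=5), (x=0, y=6), (x=11, y=7), (x=10, y=8), (x=1, y=9), (x=9, y=9), (x=2, y=10), (x=8, y=10)
  Distance 7: (x=4, y=1), (x=6, y=1), (x=7, y=2), (x=2, y=3), (x=8, y=3), (x=1, y=4), (x=9, y=4), (x=0, y=5), (x=11, y=6), (x=0, y=9), (x=10, y=9), (x=1, y=10), (x=9, y=10)
  Distance 8: (x=4, y=0), (x=6, y=0), (x=3, y=1), (x=2, y=2), (x=1, y=3), (x=0, y=4), (x=10, y=4), (x=11, y=5), (x=11, y=9), (x=0, y=10), (x=10, y=10)  <- goal reached here
One shortest path (8 moves): (x=5, y=7) -> (x=6, y=7) -> (x=7, y=7) -> (x=8, y=7) -> (x=9, y=7) -> (x=10, y=7) -> (x=10, y=8) -> (x=10, y=9) -> (x=11, y=9)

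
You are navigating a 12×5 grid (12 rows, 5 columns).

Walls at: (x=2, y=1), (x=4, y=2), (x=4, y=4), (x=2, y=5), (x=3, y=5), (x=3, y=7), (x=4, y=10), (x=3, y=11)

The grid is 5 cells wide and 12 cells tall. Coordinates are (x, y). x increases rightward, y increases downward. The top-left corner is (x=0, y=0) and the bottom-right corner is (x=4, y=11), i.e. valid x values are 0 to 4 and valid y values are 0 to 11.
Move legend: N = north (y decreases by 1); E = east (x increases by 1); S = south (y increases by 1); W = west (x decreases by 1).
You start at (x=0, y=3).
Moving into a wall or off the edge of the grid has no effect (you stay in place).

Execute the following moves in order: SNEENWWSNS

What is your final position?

Answer: Final position: (x=0, y=3)

Derivation:
Start: (x=0, y=3)
  S (south): (x=0, y=3) -> (x=0, y=4)
  N (north): (x=0, y=4) -> (x=0, y=3)
  E (east): (x=0, y=3) -> (x=1, y=3)
  E (east): (x=1, y=3) -> (x=2, y=3)
  N (north): (x=2, y=3) -> (x=2, y=2)
  W (west): (x=2, y=2) -> (x=1, y=2)
  W (west): (x=1, y=2) -> (x=0, y=2)
  S (south): (x=0, y=2) -> (x=0, y=3)
  N (north): (x=0, y=3) -> (x=0, y=2)
  S (south): (x=0, y=2) -> (x=0, y=3)
Final: (x=0, y=3)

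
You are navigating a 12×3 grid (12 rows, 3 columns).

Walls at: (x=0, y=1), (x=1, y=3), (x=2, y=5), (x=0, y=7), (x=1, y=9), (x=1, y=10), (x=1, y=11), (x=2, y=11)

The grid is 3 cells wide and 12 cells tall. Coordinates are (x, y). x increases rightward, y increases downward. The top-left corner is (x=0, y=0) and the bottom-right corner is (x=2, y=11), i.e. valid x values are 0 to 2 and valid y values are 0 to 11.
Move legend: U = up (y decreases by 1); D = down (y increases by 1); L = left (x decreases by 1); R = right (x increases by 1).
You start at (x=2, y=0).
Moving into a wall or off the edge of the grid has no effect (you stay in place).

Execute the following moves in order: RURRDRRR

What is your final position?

Answer: Final position: (x=2, y=1)

Derivation:
Start: (x=2, y=0)
  R (right): blocked, stay at (x=2, y=0)
  U (up): blocked, stay at (x=2, y=0)
  R (right): blocked, stay at (x=2, y=0)
  R (right): blocked, stay at (x=2, y=0)
  D (down): (x=2, y=0) -> (x=2, y=1)
  [×3]R (right): blocked, stay at (x=2, y=1)
Final: (x=2, y=1)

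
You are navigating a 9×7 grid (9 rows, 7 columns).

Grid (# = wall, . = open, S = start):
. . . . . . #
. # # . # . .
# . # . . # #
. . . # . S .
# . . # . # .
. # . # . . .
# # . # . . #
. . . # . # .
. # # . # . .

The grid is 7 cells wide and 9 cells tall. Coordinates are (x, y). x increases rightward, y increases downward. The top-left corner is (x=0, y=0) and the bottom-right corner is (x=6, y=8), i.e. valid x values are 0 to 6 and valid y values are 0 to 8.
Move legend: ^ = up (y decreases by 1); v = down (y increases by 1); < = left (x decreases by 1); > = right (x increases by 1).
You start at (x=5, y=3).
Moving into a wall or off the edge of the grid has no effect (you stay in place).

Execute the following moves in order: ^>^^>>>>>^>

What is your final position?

Start: (x=5, y=3)
  ^ (up): blocked, stay at (x=5, y=3)
  > (right): (x=5, y=3) -> (x=6, y=3)
  ^ (up): blocked, stay at (x=6, y=3)
  ^ (up): blocked, stay at (x=6, y=3)
  [×5]> (right): blocked, stay at (x=6, y=3)
  ^ (up): blocked, stay at (x=6, y=3)
  > (right): blocked, stay at (x=6, y=3)
Final: (x=6, y=3)

Answer: Final position: (x=6, y=3)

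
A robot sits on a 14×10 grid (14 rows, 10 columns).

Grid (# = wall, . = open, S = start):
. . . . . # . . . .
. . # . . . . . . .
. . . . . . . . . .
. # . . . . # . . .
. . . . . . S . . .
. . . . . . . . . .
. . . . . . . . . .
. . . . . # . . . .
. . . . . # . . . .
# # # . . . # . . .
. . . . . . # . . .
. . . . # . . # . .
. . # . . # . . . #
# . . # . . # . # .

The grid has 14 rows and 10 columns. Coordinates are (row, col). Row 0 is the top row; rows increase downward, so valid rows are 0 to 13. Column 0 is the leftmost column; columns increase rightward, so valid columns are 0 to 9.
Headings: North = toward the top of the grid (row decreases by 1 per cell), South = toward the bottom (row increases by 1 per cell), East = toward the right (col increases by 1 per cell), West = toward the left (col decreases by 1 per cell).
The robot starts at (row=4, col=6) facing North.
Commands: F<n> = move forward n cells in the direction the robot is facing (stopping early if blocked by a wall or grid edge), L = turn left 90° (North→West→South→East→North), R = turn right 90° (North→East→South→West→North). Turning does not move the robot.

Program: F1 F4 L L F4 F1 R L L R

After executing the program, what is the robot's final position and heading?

Answer: Final position: (row=8, col=6), facing South

Derivation:
Start: (row=4, col=6), facing North
  F1: move forward 0/1 (blocked), now at (row=4, col=6)
  F4: move forward 0/4 (blocked), now at (row=4, col=6)
  L: turn left, now facing West
  L: turn left, now facing South
  F4: move forward 4, now at (row=8, col=6)
  F1: move forward 0/1 (blocked), now at (row=8, col=6)
  R: turn right, now facing West
  L: turn left, now facing South
  L: turn left, now facing East
  R: turn right, now facing South
Final: (row=8, col=6), facing South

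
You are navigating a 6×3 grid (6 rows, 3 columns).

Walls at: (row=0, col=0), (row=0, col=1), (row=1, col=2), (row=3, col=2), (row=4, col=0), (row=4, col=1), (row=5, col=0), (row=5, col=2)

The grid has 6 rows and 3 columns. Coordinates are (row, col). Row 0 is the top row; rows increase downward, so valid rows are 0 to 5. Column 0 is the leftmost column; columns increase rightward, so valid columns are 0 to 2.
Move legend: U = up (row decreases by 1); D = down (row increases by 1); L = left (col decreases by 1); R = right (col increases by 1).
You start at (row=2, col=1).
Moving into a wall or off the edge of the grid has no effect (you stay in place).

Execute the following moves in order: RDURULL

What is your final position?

Answer: Final position: (row=2, col=0)

Derivation:
Start: (row=2, col=1)
  R (right): (row=2, col=1) -> (row=2, col=2)
  D (down): blocked, stay at (row=2, col=2)
  U (up): blocked, stay at (row=2, col=2)
  R (right): blocked, stay at (row=2, col=2)
  U (up): blocked, stay at (row=2, col=2)
  L (left): (row=2, col=2) -> (row=2, col=1)
  L (left): (row=2, col=1) -> (row=2, col=0)
Final: (row=2, col=0)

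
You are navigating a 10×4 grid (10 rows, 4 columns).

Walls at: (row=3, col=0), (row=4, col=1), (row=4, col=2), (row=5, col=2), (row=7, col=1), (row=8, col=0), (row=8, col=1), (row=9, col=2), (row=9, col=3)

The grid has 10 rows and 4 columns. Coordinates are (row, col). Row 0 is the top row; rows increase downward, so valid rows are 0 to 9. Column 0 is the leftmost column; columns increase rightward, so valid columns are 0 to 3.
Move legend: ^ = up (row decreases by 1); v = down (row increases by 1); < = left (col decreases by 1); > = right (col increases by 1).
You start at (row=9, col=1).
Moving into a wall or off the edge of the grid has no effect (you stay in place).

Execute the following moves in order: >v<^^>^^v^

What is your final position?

Answer: Final position: (row=9, col=1)

Derivation:
Start: (row=9, col=1)
  > (right): blocked, stay at (row=9, col=1)
  v (down): blocked, stay at (row=9, col=1)
  < (left): (row=9, col=1) -> (row=9, col=0)
  ^ (up): blocked, stay at (row=9, col=0)
  ^ (up): blocked, stay at (row=9, col=0)
  > (right): (row=9, col=0) -> (row=9, col=1)
  ^ (up): blocked, stay at (row=9, col=1)
  ^ (up): blocked, stay at (row=9, col=1)
  v (down): blocked, stay at (row=9, col=1)
  ^ (up): blocked, stay at (row=9, col=1)
Final: (row=9, col=1)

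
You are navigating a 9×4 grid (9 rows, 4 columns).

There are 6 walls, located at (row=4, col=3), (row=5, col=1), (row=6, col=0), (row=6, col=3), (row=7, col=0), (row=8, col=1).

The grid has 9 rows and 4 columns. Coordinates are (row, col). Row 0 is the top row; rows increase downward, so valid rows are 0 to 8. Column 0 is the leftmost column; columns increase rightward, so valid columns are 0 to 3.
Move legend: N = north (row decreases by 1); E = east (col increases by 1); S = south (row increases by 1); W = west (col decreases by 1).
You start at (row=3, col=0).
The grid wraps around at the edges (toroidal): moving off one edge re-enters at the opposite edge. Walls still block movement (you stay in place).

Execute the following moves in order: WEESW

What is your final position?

Start: (row=3, col=0)
  W (west): (row=3, col=0) -> (row=3, col=3)
  E (east): (row=3, col=3) -> (row=3, col=0)
  E (east): (row=3, col=0) -> (row=3, col=1)
  S (south): (row=3, col=1) -> (row=4, col=1)
  W (west): (row=4, col=1) -> (row=4, col=0)
Final: (row=4, col=0)

Answer: Final position: (row=4, col=0)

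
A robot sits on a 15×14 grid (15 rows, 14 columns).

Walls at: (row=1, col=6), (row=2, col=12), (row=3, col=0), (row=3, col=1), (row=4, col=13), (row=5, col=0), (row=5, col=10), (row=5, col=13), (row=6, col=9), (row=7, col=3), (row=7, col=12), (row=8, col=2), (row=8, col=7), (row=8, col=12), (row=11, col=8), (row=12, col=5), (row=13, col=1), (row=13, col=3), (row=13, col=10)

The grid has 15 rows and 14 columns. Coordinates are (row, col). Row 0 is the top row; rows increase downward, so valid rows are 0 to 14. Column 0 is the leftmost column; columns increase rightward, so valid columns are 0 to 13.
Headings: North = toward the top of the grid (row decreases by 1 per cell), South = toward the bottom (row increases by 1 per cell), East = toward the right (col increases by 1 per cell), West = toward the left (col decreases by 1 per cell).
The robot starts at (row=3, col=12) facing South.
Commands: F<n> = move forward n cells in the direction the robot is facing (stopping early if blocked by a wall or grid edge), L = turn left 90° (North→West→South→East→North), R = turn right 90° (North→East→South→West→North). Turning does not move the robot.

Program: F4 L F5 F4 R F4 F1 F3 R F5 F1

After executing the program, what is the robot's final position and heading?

Answer: Final position: (row=14, col=7), facing West

Derivation:
Start: (row=3, col=12), facing South
  F4: move forward 3/4 (blocked), now at (row=6, col=12)
  L: turn left, now facing East
  F5: move forward 1/5 (blocked), now at (row=6, col=13)
  F4: move forward 0/4 (blocked), now at (row=6, col=13)
  R: turn right, now facing South
  F4: move forward 4, now at (row=10, col=13)
  F1: move forward 1, now at (row=11, col=13)
  F3: move forward 3, now at (row=14, col=13)
  R: turn right, now facing West
  F5: move forward 5, now at (row=14, col=8)
  F1: move forward 1, now at (row=14, col=7)
Final: (row=14, col=7), facing West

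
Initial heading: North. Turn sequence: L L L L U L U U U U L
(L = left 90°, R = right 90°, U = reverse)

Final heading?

Start: North
  L (left (90° counter-clockwise)) -> West
  L (left (90° counter-clockwise)) -> South
  L (left (90° counter-clockwise)) -> East
  L (left (90° counter-clockwise)) -> North
  U (U-turn (180°)) -> South
  L (left (90° counter-clockwise)) -> East
  U (U-turn (180°)) -> West
  U (U-turn (180°)) -> East
  U (U-turn (180°)) -> West
  U (U-turn (180°)) -> East
  L (left (90° counter-clockwise)) -> North
Final: North

Answer: Final heading: North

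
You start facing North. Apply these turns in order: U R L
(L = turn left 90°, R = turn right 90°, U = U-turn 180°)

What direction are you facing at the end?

Answer: Final heading: South

Derivation:
Start: North
  U (U-turn (180°)) -> South
  R (right (90° clockwise)) -> West
  L (left (90° counter-clockwise)) -> South
Final: South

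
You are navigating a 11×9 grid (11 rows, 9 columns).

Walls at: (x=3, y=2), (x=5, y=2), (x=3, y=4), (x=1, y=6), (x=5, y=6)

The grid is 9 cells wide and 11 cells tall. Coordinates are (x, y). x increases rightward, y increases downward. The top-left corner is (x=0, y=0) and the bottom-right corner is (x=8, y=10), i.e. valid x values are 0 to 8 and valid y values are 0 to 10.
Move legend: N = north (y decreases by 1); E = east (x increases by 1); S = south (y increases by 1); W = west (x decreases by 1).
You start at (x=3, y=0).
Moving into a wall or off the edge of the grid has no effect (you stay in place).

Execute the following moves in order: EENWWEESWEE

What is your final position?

Start: (x=3, y=0)
  E (east): (x=3, y=0) -> (x=4, y=0)
  E (east): (x=4, y=0) -> (x=5, y=0)
  N (north): blocked, stay at (x=5, y=0)
  W (west): (x=5, y=0) -> (x=4, y=0)
  W (west): (x=4, y=0) -> (x=3, y=0)
  E (east): (x=3, y=0) -> (x=4, y=0)
  E (east): (x=4, y=0) -> (x=5, y=0)
  S (south): (x=5, y=0) -> (x=5, y=1)
  W (west): (x=5, y=1) -> (x=4, y=1)
  E (east): (x=4, y=1) -> (x=5, y=1)
  E (east): (x=5, y=1) -> (x=6, y=1)
Final: (x=6, y=1)

Answer: Final position: (x=6, y=1)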